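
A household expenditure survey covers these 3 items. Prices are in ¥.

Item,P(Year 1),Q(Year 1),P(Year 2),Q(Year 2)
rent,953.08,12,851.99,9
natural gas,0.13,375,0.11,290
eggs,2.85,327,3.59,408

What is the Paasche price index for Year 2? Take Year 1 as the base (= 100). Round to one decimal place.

93.7

Paasche price index uses current-period quantities as weights.
ΣP(Year 2)·Q(Year 2) = 851.99×9 + 0.11×290 + 3.59×408 = 7667.91 + 31.9 + 1464.72 = 9164.53
ΣP(Year 1)·Q(Year 2) = 953.08×9 + 0.13×290 + 2.85×408 = 8577.72 + 37.7 + 1162.8 = 9778.22
Index = 9164.53 / 9778.22 × 100 = 93.7239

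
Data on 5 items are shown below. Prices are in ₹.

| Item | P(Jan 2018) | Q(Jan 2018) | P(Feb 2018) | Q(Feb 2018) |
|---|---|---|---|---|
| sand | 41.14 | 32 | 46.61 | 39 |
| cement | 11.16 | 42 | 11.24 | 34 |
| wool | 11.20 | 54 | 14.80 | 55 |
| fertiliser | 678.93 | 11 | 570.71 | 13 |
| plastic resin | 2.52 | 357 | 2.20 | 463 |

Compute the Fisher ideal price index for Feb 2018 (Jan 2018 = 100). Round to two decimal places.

91.14

Laspeyres component (base-period weights):
ΣP(Feb 2018)Q(Jan 2018) = 46.61×32 + 11.24×42 + 14.80×54 + 570.71×11 + 2.20×357 = 1491.52 + 472.08 + 799.2 + 6277.81 + 785.4 = 9826.01
ΣP(Jan 2018)Q(Jan 2018) = 41.14×32 + 11.16×42 + 11.20×54 + 678.93×11 + 2.52×357 = 1316.48 + 468.72 + 604.8 + 7468.23 + 899.64 = 10757.87
L = 9826.01 / 10757.87 × 100 = 91.3379
Paasche component (current-period weights):
ΣP(Feb 2018)Q(Feb 2018) = 46.61×39 + 11.24×34 + 14.80×55 + 570.71×13 + 2.20×463 = 1817.79 + 382.16 + 814 + 7419.23 + 1018.6 = 11451.78
ΣP(Jan 2018)Q(Feb 2018) = 41.14×39 + 11.16×34 + 11.20×55 + 678.93×13 + 2.52×463 = 1604.46 + 379.44 + 616 + 8826.09 + 1166.76 = 12592.75
P = 11451.78 / 12592.75 × 100 = 90.9395
Fisher = √(L × P) = √(91.3379 × 90.9395) = 91.1385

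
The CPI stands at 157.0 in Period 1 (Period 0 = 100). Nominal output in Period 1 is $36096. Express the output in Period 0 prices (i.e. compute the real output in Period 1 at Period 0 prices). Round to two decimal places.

Real = Nominal ÷ (Index/100) = 36096 ÷ (157.0/100)
     = 36096 ÷ 1.570 = 22991.0828

22991.08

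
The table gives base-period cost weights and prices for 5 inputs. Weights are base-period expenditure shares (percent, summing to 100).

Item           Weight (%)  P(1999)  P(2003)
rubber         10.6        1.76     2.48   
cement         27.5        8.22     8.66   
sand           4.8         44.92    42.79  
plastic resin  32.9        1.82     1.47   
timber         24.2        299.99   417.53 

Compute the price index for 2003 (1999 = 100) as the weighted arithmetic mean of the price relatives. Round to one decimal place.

108.7

rubber: 10.6 × (2.48/1.76) = 10.6 × 1.409091 = 14.9364
cement: 27.5 × (8.66/8.22) = 27.5 × 1.053528 = 28.9720
sand: 4.8 × (42.79/44.92) = 4.8 × 0.952582 = 4.5724
plastic resin: 32.9 × (1.47/1.82) = 32.9 × 0.807692 = 26.5731
timber: 24.2 × (417.53/299.99) = 24.2 × 1.391813 = 33.6819
Index = Σ wᵢ·(p₁ᵢ/p₀ᵢ) = 14.9364 + 28.9720 + 4.5724 + 26.5731 + 33.6819 = 108.7357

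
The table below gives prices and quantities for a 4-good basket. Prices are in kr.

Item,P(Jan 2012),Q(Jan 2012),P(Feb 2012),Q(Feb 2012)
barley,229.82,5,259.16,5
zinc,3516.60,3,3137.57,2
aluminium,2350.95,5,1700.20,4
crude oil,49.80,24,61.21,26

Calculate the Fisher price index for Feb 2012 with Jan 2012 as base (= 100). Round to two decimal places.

84.22

Laspeyres component (base-period weights):
ΣP(Feb 2012)Q(Jan 2012) = 259.16×5 + 3137.57×3 + 1700.20×5 + 61.21×24 = 1295.8 + 9412.71 + 8501 + 1469.04 = 20678.55
ΣP(Jan 2012)Q(Jan 2012) = 229.82×5 + 3516.60×3 + 2350.95×5 + 49.80×24 = 1149.1 + 10549.8 + 11754.75 + 1195.2 = 24648.85
L = 20678.55 / 24648.85 × 100 = 83.8926
Paasche component (current-period weights):
ΣP(Feb 2012)Q(Feb 2012) = 259.16×5 + 3137.57×2 + 1700.20×4 + 61.21×26 = 1295.8 + 6275.14 + 6800.8 + 1591.46 = 15963.2
ΣP(Jan 2012)Q(Feb 2012) = 229.82×5 + 3516.60×2 + 2350.95×4 + 49.80×26 = 1149.1 + 7033.2 + 9403.8 + 1294.8 = 18880.9
P = 15963.2 / 18880.9 × 100 = 84.5468
Fisher = √(L × P) = √(83.8926 × 84.5468) = 84.2191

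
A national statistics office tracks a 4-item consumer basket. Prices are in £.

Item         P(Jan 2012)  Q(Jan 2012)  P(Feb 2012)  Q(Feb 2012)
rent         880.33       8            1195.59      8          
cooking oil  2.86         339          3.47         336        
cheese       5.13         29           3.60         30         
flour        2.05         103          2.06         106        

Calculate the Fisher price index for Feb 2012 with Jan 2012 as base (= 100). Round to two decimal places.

Laspeyres component (base-period weights):
ΣP(Feb 2012)Q(Jan 2012) = 1195.59×8 + 3.47×339 + 3.60×29 + 2.06×103 = 9564.72 + 1176.33 + 104.4 + 212.18 = 11057.63
ΣP(Jan 2012)Q(Jan 2012) = 880.33×8 + 2.86×339 + 5.13×29 + 2.05×103 = 7042.64 + 969.54 + 148.77 + 211.15 = 8372.1
L = 11057.63 / 8372.1 × 100 = 132.0771
Paasche component (current-period weights):
ΣP(Feb 2012)Q(Feb 2012) = 1195.59×8 + 3.47×336 + 3.60×30 + 2.06×106 = 9564.72 + 1165.92 + 108 + 218.36 = 11057
ΣP(Jan 2012)Q(Feb 2012) = 880.33×8 + 2.86×336 + 5.13×30 + 2.05×106 = 7042.64 + 960.96 + 153.9 + 217.3 = 8374.8
P = 11057 / 8374.8 × 100 = 132.0270
Fisher = √(L × P) = √(132.0771 × 132.0270) = 132.0521

132.05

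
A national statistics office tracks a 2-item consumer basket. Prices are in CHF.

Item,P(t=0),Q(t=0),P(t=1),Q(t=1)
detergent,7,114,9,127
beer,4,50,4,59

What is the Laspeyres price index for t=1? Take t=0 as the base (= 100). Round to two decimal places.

Laspeyres price index uses base-period quantities as weights.
ΣP(t=1)·Q(t=0) = 9×114 + 4×50 = 1026 + 200 = 1226
ΣP(t=0)·Q(t=0) = 7×114 + 4×50 = 798 + 200 = 998
Index = 1226 / 998 × 100 = 122.8457

122.85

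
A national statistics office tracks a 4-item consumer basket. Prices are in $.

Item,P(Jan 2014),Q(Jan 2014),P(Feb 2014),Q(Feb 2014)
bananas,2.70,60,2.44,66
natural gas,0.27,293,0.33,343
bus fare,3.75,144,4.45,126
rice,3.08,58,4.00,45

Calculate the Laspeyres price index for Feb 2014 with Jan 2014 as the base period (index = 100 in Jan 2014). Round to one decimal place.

Laspeyres price index uses base-period quantities as weights.
ΣP(Feb 2014)·Q(Jan 2014) = 2.44×60 + 0.33×293 + 4.45×144 + 4.00×58 = 146.4 + 96.69 + 640.8 + 232 = 1115.89
ΣP(Jan 2014)·Q(Jan 2014) = 2.70×60 + 0.27×293 + 3.75×144 + 3.08×58 = 162 + 79.11 + 540 + 178.64 = 959.75
Index = 1115.89 / 959.75 × 100 = 116.2688

116.3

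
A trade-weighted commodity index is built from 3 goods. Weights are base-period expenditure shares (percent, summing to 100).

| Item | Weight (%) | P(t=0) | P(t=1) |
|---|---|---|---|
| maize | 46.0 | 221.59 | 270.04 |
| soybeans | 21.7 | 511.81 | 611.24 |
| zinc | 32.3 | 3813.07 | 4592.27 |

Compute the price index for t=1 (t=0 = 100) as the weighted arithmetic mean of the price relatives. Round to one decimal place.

maize: 46.0 × (270.04/221.59) = 46.0 × 1.218647 = 56.0578
soybeans: 21.7 × (611.24/511.81) = 21.7 × 1.194271 = 25.9157
zinc: 32.3 × (4592.27/3813.07) = 32.3 × 1.204350 = 38.9005
Index = Σ wᵢ·(p₁ᵢ/p₀ᵢ) = 56.0578 + 25.9157 + 38.9005 = 120.8739

120.9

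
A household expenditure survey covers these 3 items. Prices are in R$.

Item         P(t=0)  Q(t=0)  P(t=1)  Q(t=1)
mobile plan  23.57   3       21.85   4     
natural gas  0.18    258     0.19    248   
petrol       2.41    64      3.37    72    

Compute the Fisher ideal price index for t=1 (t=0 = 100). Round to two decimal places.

Laspeyres component (base-period weights):
ΣP(t=1)Q(t=0) = 21.85×3 + 0.19×258 + 3.37×64 = 65.55 + 49.02 + 215.68 = 330.25
ΣP(t=0)Q(t=0) = 23.57×3 + 0.18×258 + 2.41×64 = 70.71 + 46.44 + 154.24 = 271.39
L = 330.25 / 271.39 × 100 = 121.6883
Paasche component (current-period weights):
ΣP(t=1)Q(t=1) = 21.85×4 + 0.19×248 + 3.37×72 = 87.4 + 47.12 + 242.64 = 377.16
ΣP(t=0)Q(t=1) = 23.57×4 + 0.18×248 + 2.41×72 = 94.28 + 44.64 + 173.52 = 312.44
P = 377.16 / 312.44 × 100 = 120.7144
Fisher = √(L × P) = √(121.6883 × 120.7144) = 121.2004

121.20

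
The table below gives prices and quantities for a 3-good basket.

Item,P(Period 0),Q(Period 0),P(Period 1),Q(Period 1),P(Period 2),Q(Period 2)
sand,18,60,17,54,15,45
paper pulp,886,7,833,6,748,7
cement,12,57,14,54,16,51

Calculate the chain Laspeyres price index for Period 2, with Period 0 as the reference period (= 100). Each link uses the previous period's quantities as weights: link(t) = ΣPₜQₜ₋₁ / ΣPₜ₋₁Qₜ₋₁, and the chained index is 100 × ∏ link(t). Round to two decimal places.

88.68

Link Period 0→Period 1:
ΣP(Period 1)Q(Period 0) = 17×60 + 833×7 + 14×57 = 1020 + 5831 + 798 = 7649
ΣP(Period 0)Q(Period 0) = 18×60 + 886×7 + 12×57 = 1080 + 6202 + 684 = 7966
link = 7649/7966 = 0.960206
Link Period 1→Period 2:
ΣP(Period 2)Q(Period 1) = 15×54 + 748×6 + 16×54 = 810 + 4488 + 864 = 6162
ΣP(Period 1)Q(Period 1) = 17×54 + 833×6 + 14×54 = 918 + 4998 + 756 = 6672
link = 6162/6672 = 0.923561
Chained index = 100 × 0.960206 × 0.923561 = 88.6809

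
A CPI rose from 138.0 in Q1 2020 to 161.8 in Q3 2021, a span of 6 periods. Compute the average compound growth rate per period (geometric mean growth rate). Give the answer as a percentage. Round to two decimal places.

Growth factor = (161.8/138.0)^(1/6) = (1.172464)^(1/6) = 1.026873
Growth rate = 1.026873 − 1 = 0.026873 = 2.6873%

2.69%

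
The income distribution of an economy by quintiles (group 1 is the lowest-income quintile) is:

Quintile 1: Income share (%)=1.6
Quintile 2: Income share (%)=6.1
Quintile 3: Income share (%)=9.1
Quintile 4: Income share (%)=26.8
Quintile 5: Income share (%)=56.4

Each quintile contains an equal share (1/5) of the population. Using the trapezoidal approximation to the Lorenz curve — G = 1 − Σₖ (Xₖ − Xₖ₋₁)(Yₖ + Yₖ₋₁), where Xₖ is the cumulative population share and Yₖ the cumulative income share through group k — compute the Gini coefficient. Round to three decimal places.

Cumulative income shares Yₖ: 0.0160, 0.0770, 0.1680, 0.4360, 1.0000
Σ (Xₖ−Xₖ₋₁)(Yₖ+Yₖ₋₁) = (1/5)(0.0160+0.0000) + (1/5)(0.0770+0.0160) + (1/5)(0.1680+0.0770) + (1/5)(0.4360+0.1680) + (1/5)(1.0000+0.4360)
  = 0.0032 + 0.0186 + 0.0490 + 0.1208 + 0.2872 = 0.4788
G = 1 − 0.4788 = 0.5212

0.521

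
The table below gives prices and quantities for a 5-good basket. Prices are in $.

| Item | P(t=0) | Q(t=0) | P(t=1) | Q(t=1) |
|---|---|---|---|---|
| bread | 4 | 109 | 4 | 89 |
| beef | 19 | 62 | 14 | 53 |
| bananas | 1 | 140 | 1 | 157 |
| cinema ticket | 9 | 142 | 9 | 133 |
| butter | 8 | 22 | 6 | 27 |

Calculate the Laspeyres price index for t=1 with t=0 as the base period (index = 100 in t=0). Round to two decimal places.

Laspeyres price index uses base-period quantities as weights.
ΣP(t=1)·Q(t=0) = 4×109 + 14×62 + 1×140 + 9×142 + 6×22 = 436 + 868 + 140 + 1278 + 132 = 2854
ΣP(t=0)·Q(t=0) = 4×109 + 19×62 + 1×140 + 9×142 + 8×22 = 436 + 1178 + 140 + 1278 + 176 = 3208
Index = 2854 / 3208 × 100 = 88.9651

88.97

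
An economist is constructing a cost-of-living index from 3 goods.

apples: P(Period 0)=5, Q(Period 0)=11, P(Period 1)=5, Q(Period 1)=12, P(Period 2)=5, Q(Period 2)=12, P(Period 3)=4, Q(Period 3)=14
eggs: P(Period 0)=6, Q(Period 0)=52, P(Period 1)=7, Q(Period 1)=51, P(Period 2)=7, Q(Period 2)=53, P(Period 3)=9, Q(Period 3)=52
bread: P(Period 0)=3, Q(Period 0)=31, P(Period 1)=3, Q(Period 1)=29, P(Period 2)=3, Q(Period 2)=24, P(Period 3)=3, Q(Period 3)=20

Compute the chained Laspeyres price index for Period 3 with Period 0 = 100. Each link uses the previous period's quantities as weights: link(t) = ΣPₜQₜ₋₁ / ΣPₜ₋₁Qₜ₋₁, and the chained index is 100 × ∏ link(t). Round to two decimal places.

132.10

Link Period 0→Period 1:
ΣP(Period 1)Q(Period 0) = 5×11 + 7×52 + 3×31 = 55 + 364 + 93 = 512
ΣP(Period 0)Q(Period 0) = 5×11 + 6×52 + 3×31 = 55 + 312 + 93 = 460
link = 512/460 = 1.113043
Link Period 1→Period 2:
ΣP(Period 2)Q(Period 1) = 5×12 + 7×51 + 3×29 = 60 + 357 + 87 = 504
ΣP(Period 1)Q(Period 1) = 5×12 + 7×51 + 3×29 = 60 + 357 + 87 = 504
link = 504/504 = 1.000000
Link Period 2→Period 3:
ΣP(Period 3)Q(Period 2) = 4×12 + 9×53 + 3×24 = 48 + 477 + 72 = 597
ΣP(Period 2)Q(Period 2) = 5×12 + 7×53 + 3×24 = 60 + 371 + 72 = 503
link = 597/503 = 1.186879
Chained index = 100 × 1.113043 × 1.000000 × 1.186879 = 132.1048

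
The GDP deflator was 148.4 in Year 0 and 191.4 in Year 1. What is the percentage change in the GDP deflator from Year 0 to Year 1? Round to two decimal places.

Change = (191.4 − 148.4) / 148.4 × 100
       = 43.0 / 148.4 × 100 = 28.9757%

28.98%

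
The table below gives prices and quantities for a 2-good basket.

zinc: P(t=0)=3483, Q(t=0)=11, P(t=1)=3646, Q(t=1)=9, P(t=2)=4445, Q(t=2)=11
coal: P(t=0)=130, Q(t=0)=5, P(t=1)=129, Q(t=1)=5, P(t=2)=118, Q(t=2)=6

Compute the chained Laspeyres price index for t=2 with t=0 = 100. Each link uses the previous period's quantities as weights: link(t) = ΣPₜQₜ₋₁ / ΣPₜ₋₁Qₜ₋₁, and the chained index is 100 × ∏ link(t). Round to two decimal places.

126.90

Link t=0→t=1:
ΣP(t=1)Q(t=0) = 3646×11 + 129×5 = 40106 + 645 = 40751
ΣP(t=0)Q(t=0) = 3483×11 + 130×5 = 38313 + 650 = 38963
link = 40751/38963 = 1.045890
Link t=1→t=2:
ΣP(t=2)Q(t=1) = 4445×9 + 118×5 = 40005 + 590 = 40595
ΣP(t=1)Q(t=1) = 3646×9 + 129×5 = 32814 + 645 = 33459
link = 40595/33459 = 1.213276
Chained index = 100 × 1.045890 × 1.213276 = 126.8953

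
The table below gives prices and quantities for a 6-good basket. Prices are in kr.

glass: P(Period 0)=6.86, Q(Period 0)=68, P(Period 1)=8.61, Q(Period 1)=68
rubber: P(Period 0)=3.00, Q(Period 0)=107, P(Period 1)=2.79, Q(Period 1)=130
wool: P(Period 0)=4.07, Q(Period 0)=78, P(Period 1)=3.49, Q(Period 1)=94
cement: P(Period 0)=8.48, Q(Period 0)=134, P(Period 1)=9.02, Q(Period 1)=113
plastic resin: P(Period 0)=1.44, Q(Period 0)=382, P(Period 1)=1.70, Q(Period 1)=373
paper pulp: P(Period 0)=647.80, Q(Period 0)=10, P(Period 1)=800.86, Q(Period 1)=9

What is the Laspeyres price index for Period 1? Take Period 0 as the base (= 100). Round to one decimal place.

Laspeyres price index uses base-period quantities as weights.
ΣP(Period 1)·Q(Period 0) = 8.61×68 + 2.79×107 + 3.49×78 + 9.02×134 + 1.70×382 + 800.86×10 = 585.48 + 298.53 + 272.22 + 1208.68 + 649.4 + 8008.6 = 11022.91
ΣP(Period 0)·Q(Period 0) = 6.86×68 + 3.00×107 + 4.07×78 + 8.48×134 + 1.44×382 + 647.80×10 = 466.48 + 321 + 317.46 + 1136.32 + 550.08 + 6478 = 9269.34
Index = 11022.91 / 9269.34 × 100 = 118.9180

118.9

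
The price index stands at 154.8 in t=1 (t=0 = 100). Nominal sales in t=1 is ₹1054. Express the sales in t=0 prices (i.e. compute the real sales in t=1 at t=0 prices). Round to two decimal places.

680.88

Real = Nominal ÷ (Index/100) = 1054 ÷ (154.8/100)
     = 1054 ÷ 1.548 = 680.8786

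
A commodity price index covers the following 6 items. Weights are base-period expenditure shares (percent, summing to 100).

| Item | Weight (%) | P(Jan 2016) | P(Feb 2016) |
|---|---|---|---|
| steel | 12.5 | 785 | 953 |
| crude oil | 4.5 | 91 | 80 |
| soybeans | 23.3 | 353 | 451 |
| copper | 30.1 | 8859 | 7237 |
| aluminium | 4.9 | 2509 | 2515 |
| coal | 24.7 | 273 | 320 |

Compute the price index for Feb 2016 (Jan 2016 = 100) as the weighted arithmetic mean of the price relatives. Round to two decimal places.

107.35

steel: 12.5 × (953/785) = 12.5 × 1.214013 = 15.1752
crude oil: 4.5 × (80/91) = 4.5 × 0.879121 = 3.9560
soybeans: 23.3 × (451/353) = 23.3 × 1.277620 = 29.7686
copper: 30.1 × (7237/8859) = 30.1 × 0.816909 = 24.5890
aluminium: 4.9 × (2515/2509) = 4.9 × 1.002391 = 4.9117
coal: 24.7 × (320/273) = 24.7 × 1.172161 = 28.9524
Index = Σ wᵢ·(p₁ᵢ/p₀ᵢ) = 15.1752 + 3.9560 + 29.7686 + 24.5890 + 4.9117 + 28.9524 = 107.3528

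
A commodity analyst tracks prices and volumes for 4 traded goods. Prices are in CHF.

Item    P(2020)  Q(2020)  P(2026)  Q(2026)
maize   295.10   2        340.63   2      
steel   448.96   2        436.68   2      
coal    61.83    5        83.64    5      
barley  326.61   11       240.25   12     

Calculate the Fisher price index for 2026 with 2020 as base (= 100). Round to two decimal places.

85.29

Laspeyres component (base-period weights):
ΣP(2026)Q(2020) = 340.63×2 + 436.68×2 + 83.64×5 + 240.25×11 = 681.26 + 873.36 + 418.2 + 2642.75 = 4615.57
ΣP(2020)Q(2020) = 295.10×2 + 448.96×2 + 61.83×5 + 326.61×11 = 590.2 + 897.92 + 309.15 + 3592.71 = 5389.98
L = 4615.57 / 5389.98 × 100 = 85.6324
Paasche component (current-period weights):
ΣP(2026)Q(2026) = 340.63×2 + 436.68×2 + 83.64×5 + 240.25×12 = 681.26 + 873.36 + 418.2 + 2883 = 4855.82
ΣP(2020)Q(2026) = 295.10×2 + 448.96×2 + 61.83×5 + 326.61×12 = 590.2 + 897.92 + 309.15 + 3919.32 = 5716.59
P = 4855.82 / 5716.59 × 100 = 84.9426
Fisher = √(L × P) = √(85.6324 × 84.9426) = 85.2868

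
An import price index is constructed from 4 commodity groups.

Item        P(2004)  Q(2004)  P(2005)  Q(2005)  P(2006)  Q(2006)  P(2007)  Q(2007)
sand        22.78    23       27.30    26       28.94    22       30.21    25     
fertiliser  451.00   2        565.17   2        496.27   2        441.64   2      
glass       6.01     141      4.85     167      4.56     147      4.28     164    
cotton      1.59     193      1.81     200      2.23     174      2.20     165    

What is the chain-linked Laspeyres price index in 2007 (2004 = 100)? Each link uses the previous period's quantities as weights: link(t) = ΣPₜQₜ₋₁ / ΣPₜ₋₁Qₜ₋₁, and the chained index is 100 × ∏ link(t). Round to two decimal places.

Link 2004→2005:
ΣP(2005)Q(2004) = 27.30×23 + 565.17×2 + 4.85×141 + 1.81×193 = 627.9 + 1130.34 + 683.85 + 349.33 = 2791.42
ΣP(2004)Q(2004) = 22.78×23 + 451.00×2 + 6.01×141 + 1.59×193 = 523.94 + 902 + 847.41 + 306.87 = 2580.22
link = 2791.42/2580.22 = 1.081853
Link 2005→2006:
ΣP(2006)Q(2005) = 28.94×26 + 496.27×2 + 4.56×167 + 2.23×200 = 752.44 + 992.54 + 761.52 + 446 = 2952.5
ΣP(2005)Q(2005) = 27.30×26 + 565.17×2 + 4.85×167 + 1.81×200 = 709.8 + 1130.34 + 809.95 + 362 = 3012.09
link = 2952.5/3012.09 = 0.980216
Link 2006→2007:
ΣP(2007)Q(2006) = 30.21×22 + 441.64×2 + 4.28×147 + 2.20×174 = 664.62 + 883.28 + 629.16 + 382.8 = 2559.86
ΣP(2006)Q(2006) = 28.94×22 + 496.27×2 + 4.56×147 + 2.23×174 = 636.68 + 992.54 + 670.32 + 388.02 = 2687.56
link = 2559.86/2687.56 = 0.952485
Chained index = 100 × 1.081853 × 0.980216 × 0.952485 = 101.0063

101.01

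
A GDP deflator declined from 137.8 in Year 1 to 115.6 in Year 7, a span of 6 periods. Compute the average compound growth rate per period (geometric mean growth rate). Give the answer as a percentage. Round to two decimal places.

-2.89%

Growth factor = (115.6/137.8)^(1/6) = (0.838897)^(1/6) = 0.971147
Growth rate = 0.971147 − 1 = -0.028853 = -2.8853%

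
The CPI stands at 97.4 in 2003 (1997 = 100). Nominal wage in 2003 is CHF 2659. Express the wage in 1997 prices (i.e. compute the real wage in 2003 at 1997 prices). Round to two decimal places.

Real = Nominal ÷ (Index/100) = 2659 ÷ (97.4/100)
     = 2659 ÷ 0.974 = 2729.9795

2729.98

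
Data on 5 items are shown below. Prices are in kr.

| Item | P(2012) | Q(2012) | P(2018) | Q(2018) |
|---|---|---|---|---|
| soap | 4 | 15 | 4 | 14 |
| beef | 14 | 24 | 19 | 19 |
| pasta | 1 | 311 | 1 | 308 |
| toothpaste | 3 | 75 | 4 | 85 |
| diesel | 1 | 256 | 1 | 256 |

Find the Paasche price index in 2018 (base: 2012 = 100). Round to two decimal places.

Paasche price index uses current-period quantities as weights.
ΣP(2018)·Q(2018) = 4×14 + 19×19 + 1×308 + 4×85 + 1×256 = 56 + 361 + 308 + 340 + 256 = 1321
ΣP(2012)·Q(2018) = 4×14 + 14×19 + 1×308 + 3×85 + 1×256 = 56 + 266 + 308 + 255 + 256 = 1141
Index = 1321 / 1141 × 100 = 115.7756

115.78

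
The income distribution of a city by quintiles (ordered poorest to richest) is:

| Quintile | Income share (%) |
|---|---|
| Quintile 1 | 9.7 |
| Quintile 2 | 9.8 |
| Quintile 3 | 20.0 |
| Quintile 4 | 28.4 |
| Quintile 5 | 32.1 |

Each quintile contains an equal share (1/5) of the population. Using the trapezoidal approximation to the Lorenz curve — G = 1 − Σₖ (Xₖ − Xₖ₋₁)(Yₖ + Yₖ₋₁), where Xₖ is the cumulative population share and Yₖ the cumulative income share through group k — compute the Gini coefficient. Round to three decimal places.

Cumulative income shares Yₖ: 0.0970, 0.1950, 0.3950, 0.6790, 1.0000
Σ (Xₖ−Xₖ₋₁)(Yₖ+Yₖ₋₁) = (1/5)(0.0970+0.0000) + (1/5)(0.1950+0.0970) + (1/5)(0.3950+0.1950) + (1/5)(0.6790+0.3950) + (1/5)(1.0000+0.6790)
  = 0.0194 + 0.0584 + 0.1180 + 0.2148 + 0.3358 = 0.7464
G = 1 − 0.7464 = 0.2536

0.254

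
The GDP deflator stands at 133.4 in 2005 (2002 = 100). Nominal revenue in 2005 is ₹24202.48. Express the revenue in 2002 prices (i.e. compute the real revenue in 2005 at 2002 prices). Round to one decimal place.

18142.8

Real = Nominal ÷ (Index/100) = 24202.48 ÷ (133.4/100)
     = 24202.48 ÷ 1.334 = 18142.7886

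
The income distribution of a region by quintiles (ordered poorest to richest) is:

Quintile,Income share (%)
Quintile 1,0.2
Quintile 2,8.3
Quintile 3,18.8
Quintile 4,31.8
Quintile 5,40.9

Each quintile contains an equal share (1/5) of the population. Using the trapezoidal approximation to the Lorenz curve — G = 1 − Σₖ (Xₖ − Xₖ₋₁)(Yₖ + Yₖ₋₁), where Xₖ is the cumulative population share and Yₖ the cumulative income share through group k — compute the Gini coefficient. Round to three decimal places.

Cumulative income shares Yₖ: 0.0020, 0.0850, 0.2730, 0.5910, 1.0000
Σ (Xₖ−Xₖ₋₁)(Yₖ+Yₖ₋₁) = (1/5)(0.0020+0.0000) + (1/5)(0.0850+0.0020) + (1/5)(0.2730+0.0850) + (1/5)(0.5910+0.2730) + (1/5)(1.0000+0.5910)
  = 0.0004 + 0.0174 + 0.0716 + 0.1728 + 0.3182 = 0.5804
G = 1 − 0.5804 = 0.4196

0.420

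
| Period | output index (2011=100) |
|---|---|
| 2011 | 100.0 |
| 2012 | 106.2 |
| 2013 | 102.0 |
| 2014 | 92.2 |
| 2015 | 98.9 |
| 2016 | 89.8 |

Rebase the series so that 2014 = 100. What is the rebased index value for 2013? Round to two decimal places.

110.63

Rebased(2013) = 102.0 / 92.2 × 100 = 110.6291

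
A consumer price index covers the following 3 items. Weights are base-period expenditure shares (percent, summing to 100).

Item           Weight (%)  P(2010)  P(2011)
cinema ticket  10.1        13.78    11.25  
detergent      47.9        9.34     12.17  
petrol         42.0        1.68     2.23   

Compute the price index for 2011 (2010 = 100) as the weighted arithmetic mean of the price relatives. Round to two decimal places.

126.41

cinema ticket: 10.1 × (11.25/13.78) = 10.1 × 0.816401 = 8.2456
detergent: 47.9 × (12.17/9.34) = 47.9 × 1.302998 = 62.4136
petrol: 42.0 × (2.23/1.68) = 42.0 × 1.327381 = 55.7500
Index = Σ wᵢ·(p₁ᵢ/p₀ᵢ) = 8.2456 + 62.4136 + 55.7500 = 126.4092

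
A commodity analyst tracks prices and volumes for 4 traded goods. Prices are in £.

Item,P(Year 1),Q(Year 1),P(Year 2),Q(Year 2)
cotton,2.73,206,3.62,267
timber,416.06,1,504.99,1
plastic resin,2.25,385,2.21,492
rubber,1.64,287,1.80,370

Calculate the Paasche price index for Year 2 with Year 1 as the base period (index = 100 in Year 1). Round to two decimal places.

112.81

Paasche price index uses current-period quantities as weights.
ΣP(Year 2)·Q(Year 2) = 3.62×267 + 504.99×1 + 2.21×492 + 1.80×370 = 966.54 + 504.99 + 1087.32 + 666 = 3224.85
ΣP(Year 1)·Q(Year 2) = 2.73×267 + 416.06×1 + 2.25×492 + 1.64×370 = 728.91 + 416.06 + 1107 + 606.8 = 2858.77
Index = 3224.85 / 2858.77 × 100 = 112.8055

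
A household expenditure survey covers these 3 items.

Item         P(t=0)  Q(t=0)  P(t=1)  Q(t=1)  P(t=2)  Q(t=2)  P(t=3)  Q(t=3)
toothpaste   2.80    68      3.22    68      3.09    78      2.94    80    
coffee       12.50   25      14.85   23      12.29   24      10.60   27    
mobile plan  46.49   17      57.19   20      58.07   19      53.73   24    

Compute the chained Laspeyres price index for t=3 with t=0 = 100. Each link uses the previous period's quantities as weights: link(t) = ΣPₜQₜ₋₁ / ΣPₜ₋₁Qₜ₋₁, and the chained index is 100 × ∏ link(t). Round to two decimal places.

107.63

Link t=0→t=1:
ΣP(t=1)Q(t=0) = 3.22×68 + 14.85×25 + 57.19×17 = 218.96 + 371.25 + 972.23 = 1562.44
ΣP(t=0)Q(t=0) = 2.80×68 + 12.50×25 + 46.49×17 = 190.4 + 312.5 + 790.33 = 1293.23
link = 1562.44/1293.23 = 1.208169
Link t=1→t=2:
ΣP(t=2)Q(t=1) = 3.09×68 + 12.29×23 + 58.07×20 = 210.12 + 282.67 + 1161.4 = 1654.19
ΣP(t=1)Q(t=1) = 3.22×68 + 14.85×23 + 57.19×20 = 218.96 + 341.55 + 1143.8 = 1704.31
link = 1654.19/1704.31 = 0.970592
Link t=2→t=3:
ΣP(t=3)Q(t=2) = 2.94×78 + 10.60×24 + 53.73×19 = 229.32 + 254.4 + 1020.87 = 1504.59
ΣP(t=2)Q(t=2) = 3.09×78 + 12.29×24 + 58.07×19 = 241.02 + 294.96 + 1103.33 = 1639.31
link = 1504.59/1639.31 = 0.917819
Chained index = 100 × 1.208169 × 0.970592 × 0.917819 = 107.6271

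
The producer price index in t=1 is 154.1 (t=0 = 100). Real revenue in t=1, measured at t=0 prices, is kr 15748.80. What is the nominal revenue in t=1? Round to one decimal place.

24268.9

Nominal = Real × (Index/100) = 15748.80 × (154.1/100)
        = 15748.80 × 1.541 = 24268.9008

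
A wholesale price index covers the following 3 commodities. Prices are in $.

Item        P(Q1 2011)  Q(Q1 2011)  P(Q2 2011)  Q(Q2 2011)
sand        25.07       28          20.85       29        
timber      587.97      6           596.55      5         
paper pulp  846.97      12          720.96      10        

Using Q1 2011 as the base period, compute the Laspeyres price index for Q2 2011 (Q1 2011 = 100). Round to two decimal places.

89.03

Laspeyres price index uses base-period quantities as weights.
ΣP(Q2 2011)·Q(Q1 2011) = 20.85×28 + 596.55×6 + 720.96×12 = 583.8 + 3579.3 + 8651.52 = 12814.62
ΣP(Q1 2011)·Q(Q1 2011) = 25.07×28 + 587.97×6 + 846.97×12 = 701.96 + 3527.82 + 10163.64 = 14393.42
Index = 12814.62 / 14393.42 × 100 = 89.0311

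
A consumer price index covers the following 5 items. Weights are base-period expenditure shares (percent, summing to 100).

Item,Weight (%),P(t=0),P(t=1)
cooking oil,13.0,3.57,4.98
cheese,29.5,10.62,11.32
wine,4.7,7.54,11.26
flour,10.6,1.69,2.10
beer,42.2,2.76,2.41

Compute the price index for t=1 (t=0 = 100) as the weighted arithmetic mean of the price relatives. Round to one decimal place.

106.6

cooking oil: 13.0 × (4.98/3.57) = 13.0 × 1.394958 = 18.1345
cheese: 29.5 × (11.32/10.62) = 29.5 × 1.065913 = 31.4444
wine: 4.7 × (11.26/7.54) = 4.7 × 1.493369 = 7.0188
flour: 10.6 × (2.10/1.69) = 10.6 × 1.242604 = 13.1716
beer: 42.2 × (2.41/2.76) = 42.2 × 0.873188 = 36.8486
Index = Σ wᵢ·(p₁ᵢ/p₀ᵢ) = 18.1345 + 31.4444 + 7.0188 + 13.1716 + 36.8486 = 106.6179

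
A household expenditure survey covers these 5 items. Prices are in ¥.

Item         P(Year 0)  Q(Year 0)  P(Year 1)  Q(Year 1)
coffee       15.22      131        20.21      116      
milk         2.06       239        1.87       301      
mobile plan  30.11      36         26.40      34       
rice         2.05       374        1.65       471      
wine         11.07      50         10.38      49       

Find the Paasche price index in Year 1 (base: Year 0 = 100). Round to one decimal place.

103.5

Paasche price index uses current-period quantities as weights.
ΣP(Year 1)·Q(Year 1) = 20.21×116 + 1.87×301 + 26.40×34 + 1.65×471 + 10.38×49 = 2344.36 + 562.87 + 897.6 + 777.15 + 508.62 = 5090.6
ΣP(Year 0)·Q(Year 1) = 15.22×116 + 2.06×301 + 30.11×34 + 2.05×471 + 11.07×49 = 1765.52 + 620.06 + 1023.74 + 965.55 + 542.43 = 4917.3
Index = 5090.6 / 4917.3 × 100 = 103.5243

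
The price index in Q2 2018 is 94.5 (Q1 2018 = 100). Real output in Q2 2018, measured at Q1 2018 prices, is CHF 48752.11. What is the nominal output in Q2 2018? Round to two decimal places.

Nominal = Real × (Index/100) = 48752.11 × (94.5/100)
        = 48752.11 × 0.945 = 46070.7439

46070.74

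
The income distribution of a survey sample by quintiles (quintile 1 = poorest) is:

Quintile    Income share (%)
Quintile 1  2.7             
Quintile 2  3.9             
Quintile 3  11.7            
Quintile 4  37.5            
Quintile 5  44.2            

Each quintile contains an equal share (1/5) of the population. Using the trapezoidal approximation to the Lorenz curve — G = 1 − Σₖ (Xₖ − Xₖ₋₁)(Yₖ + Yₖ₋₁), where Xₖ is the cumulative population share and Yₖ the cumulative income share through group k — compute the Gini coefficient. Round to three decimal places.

Cumulative income shares Yₖ: 0.0270, 0.0660, 0.1830, 0.5580, 1.0000
Σ (Xₖ−Xₖ₋₁)(Yₖ+Yₖ₋₁) = (1/5)(0.0270+0.0000) + (1/5)(0.0660+0.0270) + (1/5)(0.1830+0.0660) + (1/5)(0.5580+0.1830) + (1/5)(1.0000+0.5580)
  = 0.0054 + 0.0186 + 0.0498 + 0.1482 + 0.3116 = 0.5336
G = 1 − 0.5336 = 0.4664

0.466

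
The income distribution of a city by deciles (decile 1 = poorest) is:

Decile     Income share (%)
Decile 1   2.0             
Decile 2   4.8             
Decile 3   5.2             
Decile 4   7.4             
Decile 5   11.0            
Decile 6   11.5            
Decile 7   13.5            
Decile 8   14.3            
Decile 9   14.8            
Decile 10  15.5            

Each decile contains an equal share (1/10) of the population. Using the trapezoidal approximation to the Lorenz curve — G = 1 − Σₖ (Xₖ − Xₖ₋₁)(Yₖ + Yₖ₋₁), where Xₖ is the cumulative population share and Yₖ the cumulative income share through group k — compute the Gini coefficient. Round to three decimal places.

Cumulative income shares Yₖ: 0.0200, 0.0680, 0.1200, 0.1940, 0.3040, 0.4190, 0.5540, 0.6970, 0.8450, 1.0000
Σ (Xₖ−Xₖ₋₁)(Yₖ+Yₖ₋₁) = (1/10)(0.0200+0.0000) + (1/10)(0.0680+0.0200) + (1/10)(0.1200+0.0680) + (1/10)(0.1940+0.1200) + (1/10)(0.3040+0.1940) + (1/10)(0.4190+0.3040) + (1/10)(0.5540+0.4190) + (1/10)(0.6970+0.5540) + (1/10)(0.8450+0.6970) + (1/10)(1.0000+0.8450)
  = 0.0020 + 0.0088 + 0.0188 + 0.0314 + 0.0498 + 0.0723 + 0.0973 + 0.1251 + 0.1542 + 0.1845 = 0.7442
G = 1 − 0.7442 = 0.2558

0.256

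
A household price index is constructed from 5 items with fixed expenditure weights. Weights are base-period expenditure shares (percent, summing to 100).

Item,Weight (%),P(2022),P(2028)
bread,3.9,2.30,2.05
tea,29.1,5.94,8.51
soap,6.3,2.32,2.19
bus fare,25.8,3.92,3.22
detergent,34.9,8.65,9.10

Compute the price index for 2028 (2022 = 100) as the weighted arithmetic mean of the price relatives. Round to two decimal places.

109.02

bread: 3.9 × (2.05/2.30) = 3.9 × 0.891304 = 3.4761
tea: 29.1 × (8.51/5.94) = 29.1 × 1.432660 = 41.6904
soap: 6.3 × (2.19/2.32) = 6.3 × 0.943966 = 5.9470
bus fare: 25.8 × (3.22/3.92) = 25.8 × 0.821429 = 21.1929
detergent: 34.9 × (9.10/8.65) = 34.9 × 1.052023 = 36.7156
Index = Σ wᵢ·(p₁ᵢ/p₀ᵢ) = 3.4761 + 41.6904 + 5.9470 + 21.1929 + 36.7156 = 109.0219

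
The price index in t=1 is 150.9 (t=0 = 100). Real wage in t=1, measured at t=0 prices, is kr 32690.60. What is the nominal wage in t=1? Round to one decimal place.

49330.1

Nominal = Real × (Index/100) = 32690.60 × (150.9/100)
        = 32690.60 × 1.509 = 49330.1154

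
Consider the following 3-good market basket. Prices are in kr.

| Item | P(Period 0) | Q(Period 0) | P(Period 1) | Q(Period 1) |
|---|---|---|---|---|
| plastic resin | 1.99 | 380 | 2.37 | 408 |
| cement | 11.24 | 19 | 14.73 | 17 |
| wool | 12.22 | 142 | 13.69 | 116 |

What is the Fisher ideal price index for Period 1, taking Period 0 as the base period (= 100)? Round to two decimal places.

Laspeyres component (base-period weights):
ΣP(Period 1)Q(Period 0) = 2.37×380 + 14.73×19 + 13.69×142 = 900.6 + 279.87 + 1943.98 = 3124.45
ΣP(Period 0)Q(Period 0) = 1.99×380 + 11.24×19 + 12.22×142 = 756.2 + 213.56 + 1735.24 = 2705
L = 3124.45 / 2705 × 100 = 115.5065
Paasche component (current-period weights):
ΣP(Period 1)Q(Period 1) = 2.37×408 + 14.73×17 + 13.69×116 = 966.96 + 250.41 + 1588.04 = 2805.41
ΣP(Period 0)Q(Period 1) = 1.99×408 + 11.24×17 + 12.22×116 = 811.92 + 191.08 + 1417.52 = 2420.52
P = 2805.41 / 2420.52 × 100 = 115.9011
Fisher = √(L × P) = √(115.5065 × 115.9011) = 115.7036

115.70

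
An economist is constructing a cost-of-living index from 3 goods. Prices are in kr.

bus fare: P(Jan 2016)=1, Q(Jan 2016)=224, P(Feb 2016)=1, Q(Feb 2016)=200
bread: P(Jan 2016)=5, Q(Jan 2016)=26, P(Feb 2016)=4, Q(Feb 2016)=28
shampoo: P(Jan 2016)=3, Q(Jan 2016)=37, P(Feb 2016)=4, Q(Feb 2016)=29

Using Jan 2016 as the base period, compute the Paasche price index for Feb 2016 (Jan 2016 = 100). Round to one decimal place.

Paasche price index uses current-period quantities as weights.
ΣP(Feb 2016)·Q(Feb 2016) = 1×200 + 4×28 + 4×29 = 200 + 112 + 116 = 428
ΣP(Jan 2016)·Q(Feb 2016) = 1×200 + 5×28 + 3×29 = 200 + 140 + 87 = 427
Index = 428 / 427 × 100 = 100.2342

100.2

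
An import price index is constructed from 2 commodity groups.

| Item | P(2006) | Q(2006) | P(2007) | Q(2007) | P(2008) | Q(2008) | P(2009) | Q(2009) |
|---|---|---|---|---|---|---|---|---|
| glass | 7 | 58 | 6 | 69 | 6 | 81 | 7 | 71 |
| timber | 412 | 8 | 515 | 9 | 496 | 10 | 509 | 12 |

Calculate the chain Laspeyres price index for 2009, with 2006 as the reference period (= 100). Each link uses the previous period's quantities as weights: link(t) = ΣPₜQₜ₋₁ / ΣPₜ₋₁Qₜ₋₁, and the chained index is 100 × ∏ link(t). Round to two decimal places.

Link 2006→2007:
ΣP(2007)Q(2006) = 6×58 + 515×8 = 348 + 4120 = 4468
ΣP(2006)Q(2006) = 7×58 + 412×8 = 406 + 3296 = 3702
link = 4468/3702 = 1.206915
Link 2007→2008:
ΣP(2008)Q(2007) = 6×69 + 496×9 = 414 + 4464 = 4878
ΣP(2007)Q(2007) = 6×69 + 515×9 = 414 + 4635 = 5049
link = 4878/5049 = 0.966132
Link 2008→2009:
ΣP(2009)Q(2008) = 7×81 + 509×10 = 567 + 5090 = 5657
ΣP(2008)Q(2008) = 6×81 + 496×10 = 486 + 4960 = 5446
link = 5657/5446 = 1.038744
Chained index = 100 × 1.206915 × 0.966132 × 1.038744 = 121.1216

121.12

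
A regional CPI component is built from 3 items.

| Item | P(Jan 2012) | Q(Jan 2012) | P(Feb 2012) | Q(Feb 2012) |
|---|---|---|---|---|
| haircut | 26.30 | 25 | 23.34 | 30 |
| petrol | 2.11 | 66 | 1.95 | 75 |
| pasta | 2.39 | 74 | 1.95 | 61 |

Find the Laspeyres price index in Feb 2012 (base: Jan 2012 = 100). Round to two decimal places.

87.97

Laspeyres price index uses base-period quantities as weights.
ΣP(Feb 2012)·Q(Jan 2012) = 23.34×25 + 1.95×66 + 1.95×74 = 583.5 + 128.7 + 144.3 = 856.5
ΣP(Jan 2012)·Q(Jan 2012) = 26.30×25 + 2.11×66 + 2.39×74 = 657.5 + 139.26 + 176.86 = 973.62
Index = 856.5 / 973.62 × 100 = 87.9707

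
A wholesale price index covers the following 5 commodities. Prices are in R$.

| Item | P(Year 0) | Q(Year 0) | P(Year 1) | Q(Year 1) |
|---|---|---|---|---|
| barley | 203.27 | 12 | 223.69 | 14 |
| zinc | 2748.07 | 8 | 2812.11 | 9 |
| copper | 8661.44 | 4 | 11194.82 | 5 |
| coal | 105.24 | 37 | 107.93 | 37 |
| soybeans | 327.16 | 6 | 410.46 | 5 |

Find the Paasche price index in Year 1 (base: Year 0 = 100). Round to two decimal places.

Paasche price index uses current-period quantities as weights.
ΣP(Year 1)·Q(Year 1) = 223.69×14 + 2812.11×9 + 11194.82×5 + 107.93×37 + 410.46×5 = 3131.66 + 25308.99 + 55974.1 + 3993.41 + 2052.3 = 90460.46
ΣP(Year 0)·Q(Year 1) = 203.27×14 + 2748.07×9 + 8661.44×5 + 105.24×37 + 327.16×5 = 2845.78 + 24732.63 + 43307.2 + 3893.88 + 1635.8 = 76415.29
Index = 90460.46 / 76415.29 × 100 = 118.3801

118.38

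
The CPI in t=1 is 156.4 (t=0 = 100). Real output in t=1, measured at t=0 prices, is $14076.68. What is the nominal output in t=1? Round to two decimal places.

22015.93

Nominal = Real × (Index/100) = 14076.68 × (156.4/100)
        = 14076.68 × 1.564 = 22015.9275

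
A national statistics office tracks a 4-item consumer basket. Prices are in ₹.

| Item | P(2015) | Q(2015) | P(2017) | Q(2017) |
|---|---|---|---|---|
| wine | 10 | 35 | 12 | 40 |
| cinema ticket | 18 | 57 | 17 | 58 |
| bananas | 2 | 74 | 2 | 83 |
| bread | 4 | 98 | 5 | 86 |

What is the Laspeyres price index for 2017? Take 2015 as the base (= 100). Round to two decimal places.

105.79

Laspeyres price index uses base-period quantities as weights.
ΣP(2017)·Q(2015) = 12×35 + 17×57 + 2×74 + 5×98 = 420 + 969 + 148 + 490 = 2027
ΣP(2015)·Q(2015) = 10×35 + 18×57 + 2×74 + 4×98 = 350 + 1026 + 148 + 392 = 1916
Index = 2027 / 1916 × 100 = 105.7933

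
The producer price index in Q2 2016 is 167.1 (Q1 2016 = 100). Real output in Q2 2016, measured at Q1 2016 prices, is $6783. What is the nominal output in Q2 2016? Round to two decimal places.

11334.39

Nominal = Real × (Index/100) = 6783 × (167.1/100)
        = 6783 × 1.671 = 11334.3930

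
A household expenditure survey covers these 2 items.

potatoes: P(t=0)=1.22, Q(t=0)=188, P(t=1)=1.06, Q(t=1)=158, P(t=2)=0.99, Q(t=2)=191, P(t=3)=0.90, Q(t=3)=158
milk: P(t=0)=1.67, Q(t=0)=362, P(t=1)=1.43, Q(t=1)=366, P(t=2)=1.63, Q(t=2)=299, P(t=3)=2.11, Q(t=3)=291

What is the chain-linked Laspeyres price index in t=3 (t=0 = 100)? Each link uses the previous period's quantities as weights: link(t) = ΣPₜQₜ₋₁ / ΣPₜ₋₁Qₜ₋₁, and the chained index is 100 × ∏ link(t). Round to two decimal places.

111.21

Link t=0→t=1:
ΣP(t=1)Q(t=0) = 1.06×188 + 1.43×362 = 199.28 + 517.66 = 716.94
ΣP(t=0)Q(t=0) = 1.22×188 + 1.67×362 = 229.36 + 604.54 = 833.9
link = 716.94/833.9 = 0.859743
Link t=1→t=2:
ΣP(t=2)Q(t=1) = 0.99×158 + 1.63×366 = 156.42 + 596.58 = 753
ΣP(t=1)Q(t=1) = 1.06×158 + 1.43×366 = 167.48 + 523.38 = 690.86
link = 753/690.86 = 1.089946
Link t=2→t=3:
ΣP(t=3)Q(t=2) = 0.90×191 + 2.11×299 = 171.9 + 630.89 = 802.79
ΣP(t=2)Q(t=2) = 0.99×191 + 1.63×299 = 189.09 + 487.37 = 676.46
link = 802.79/676.46 = 1.186752
Chained index = 100 × 0.859743 × 1.089946 × 1.186752 = 111.2074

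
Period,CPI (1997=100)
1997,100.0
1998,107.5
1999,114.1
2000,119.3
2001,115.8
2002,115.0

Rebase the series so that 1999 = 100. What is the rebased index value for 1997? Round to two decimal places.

87.64

Rebased(1997) = 100.0 / 114.1 × 100 = 87.6424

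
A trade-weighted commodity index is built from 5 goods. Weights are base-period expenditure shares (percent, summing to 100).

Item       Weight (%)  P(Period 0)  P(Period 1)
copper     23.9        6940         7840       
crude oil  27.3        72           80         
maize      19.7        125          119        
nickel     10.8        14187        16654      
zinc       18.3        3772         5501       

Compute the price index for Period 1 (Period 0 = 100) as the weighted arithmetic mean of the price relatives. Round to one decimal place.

copper: 23.9 × (7840/6940) = 23.9 × 1.129683 = 26.9994
crude oil: 27.3 × (80/72) = 27.3 × 1.111111 = 30.3333
maize: 19.7 × (119/125) = 19.7 × 0.952000 = 18.7544
nickel: 10.8 × (16654/14187) = 10.8 × 1.173892 = 12.6780
zinc: 18.3 × (5501/3772) = 18.3 × 1.458378 = 26.6883
Index = Σ wᵢ·(p₁ᵢ/p₀ᵢ) = 26.9994 + 30.3333 + 18.7544 + 12.6780 + 26.6883 = 115.4535

115.5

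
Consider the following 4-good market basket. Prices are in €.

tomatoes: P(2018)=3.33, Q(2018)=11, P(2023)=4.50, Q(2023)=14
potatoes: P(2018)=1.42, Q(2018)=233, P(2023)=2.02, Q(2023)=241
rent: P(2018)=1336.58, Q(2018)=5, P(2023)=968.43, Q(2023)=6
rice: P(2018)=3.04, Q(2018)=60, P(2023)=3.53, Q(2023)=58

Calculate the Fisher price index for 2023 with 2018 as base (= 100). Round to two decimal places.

Laspeyres component (base-period weights):
ΣP(2023)Q(2018) = 4.50×11 + 2.02×233 + 968.43×5 + 3.53×60 = 49.5 + 470.66 + 4842.15 + 211.8 = 5574.11
ΣP(2018)Q(2018) = 3.33×11 + 1.42×233 + 1336.58×5 + 3.04×60 = 36.63 + 330.86 + 6682.9 + 182.4 = 7232.79
L = 5574.11 / 7232.79 × 100 = 77.0672
Paasche component (current-period weights):
ΣP(2023)Q(2023) = 4.50×14 + 2.02×241 + 968.43×6 + 3.53×58 = 63 + 486.82 + 5810.58 + 204.74 = 6565.14
ΣP(2018)Q(2023) = 3.33×14 + 1.42×241 + 1336.58×6 + 3.04×58 = 46.62 + 342.22 + 8019.48 + 176.32 = 8584.64
P = 6565.14 / 8584.64 × 100 = 76.4754
Fisher = √(L × P) = √(77.0672 × 76.4754) = 76.7708

76.77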